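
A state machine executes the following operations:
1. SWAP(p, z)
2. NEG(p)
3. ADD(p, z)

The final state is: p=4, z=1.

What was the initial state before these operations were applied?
p=1, z=-3

Working backwards:
Final state: p=4, z=1
Before step 3 (ADD(p, z)): p=3, z=1
Before step 2 (NEG(p)): p=-3, z=1
Before step 1 (SWAP(p, z)): p=1, z=-3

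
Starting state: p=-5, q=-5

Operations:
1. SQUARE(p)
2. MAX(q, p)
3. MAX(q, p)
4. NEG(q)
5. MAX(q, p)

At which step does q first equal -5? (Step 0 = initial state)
Step 0

Tracing q:
Initial: q = -5 ← first occurrence
After step 1: q = -5
After step 2: q = 25
After step 3: q = 25
After step 4: q = -25
After step 5: q = 25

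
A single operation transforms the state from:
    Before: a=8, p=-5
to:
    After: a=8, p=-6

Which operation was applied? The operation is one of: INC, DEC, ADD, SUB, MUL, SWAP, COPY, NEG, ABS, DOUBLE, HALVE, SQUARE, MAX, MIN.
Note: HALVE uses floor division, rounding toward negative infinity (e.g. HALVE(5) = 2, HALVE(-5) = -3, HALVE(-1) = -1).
DEC(p)

Analyzing the change:
Before: a=8, p=-5
After: a=8, p=-6
Variable p changed from -5 to -6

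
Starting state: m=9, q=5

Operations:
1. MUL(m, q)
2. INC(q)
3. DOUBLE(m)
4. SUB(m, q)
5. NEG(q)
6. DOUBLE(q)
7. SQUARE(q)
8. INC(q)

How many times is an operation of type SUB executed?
1

Counting SUB operations:
Step 4: SUB(m, q) ← SUB
Total: 1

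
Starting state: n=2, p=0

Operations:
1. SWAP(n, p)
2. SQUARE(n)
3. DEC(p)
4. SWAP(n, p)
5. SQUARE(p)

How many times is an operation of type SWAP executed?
2

Counting SWAP operations:
Step 1: SWAP(n, p) ← SWAP
Step 4: SWAP(n, p) ← SWAP
Total: 2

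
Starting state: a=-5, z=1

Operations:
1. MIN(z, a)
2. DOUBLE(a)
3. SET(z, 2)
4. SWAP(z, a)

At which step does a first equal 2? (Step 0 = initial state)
Step 4

Tracing a:
Initial: a = -5
After step 1: a = -5
After step 2: a = -10
After step 3: a = -10
After step 4: a = 2 ← first occurrence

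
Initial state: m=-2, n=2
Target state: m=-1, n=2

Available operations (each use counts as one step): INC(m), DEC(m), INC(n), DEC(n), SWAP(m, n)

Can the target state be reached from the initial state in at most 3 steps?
Yes

Path (1 step): INC(m)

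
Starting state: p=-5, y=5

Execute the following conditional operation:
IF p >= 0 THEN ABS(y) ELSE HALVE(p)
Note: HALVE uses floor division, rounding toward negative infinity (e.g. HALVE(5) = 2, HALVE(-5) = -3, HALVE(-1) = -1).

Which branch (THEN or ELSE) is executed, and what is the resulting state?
Branch: ELSE, Final state: p=-3, y=5

Evaluating condition: p >= 0
p = -5
Condition is False, so ELSE branch executes
After HALVE(p): p=-3, y=5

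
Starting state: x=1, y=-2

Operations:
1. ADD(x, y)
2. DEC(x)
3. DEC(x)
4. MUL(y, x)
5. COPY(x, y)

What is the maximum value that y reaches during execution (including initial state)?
6

Values of y at each step:
Initial: y = -2
After step 1: y = -2
After step 2: y = -2
After step 3: y = -2
After step 4: y = 6 ← maximum
After step 5: y = 6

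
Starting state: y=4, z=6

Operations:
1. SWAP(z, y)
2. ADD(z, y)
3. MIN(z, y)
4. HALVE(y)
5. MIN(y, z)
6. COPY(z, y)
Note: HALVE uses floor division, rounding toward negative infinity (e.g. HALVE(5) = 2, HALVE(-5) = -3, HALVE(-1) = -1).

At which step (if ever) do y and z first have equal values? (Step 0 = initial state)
Step 3

y and z first become equal after step 3.

Comparing values at each step:
Initial: y=4, z=6
After step 1: y=6, z=4
After step 2: y=6, z=10
After step 3: y=6, z=6 ← equal!
After step 4: y=3, z=6
After step 5: y=3, z=6
After step 6: y=3, z=3 ← equal!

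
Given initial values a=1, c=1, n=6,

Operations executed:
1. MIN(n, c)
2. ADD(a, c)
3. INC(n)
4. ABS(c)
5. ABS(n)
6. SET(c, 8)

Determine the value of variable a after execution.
a = 2

Tracing execution:
Step 1: MIN(n, c) → a = 1
Step 2: ADD(a, c) → a = 2
Step 3: INC(n) → a = 2
Step 4: ABS(c) → a = 2
Step 5: ABS(n) → a = 2
Step 6: SET(c, 8) → a = 2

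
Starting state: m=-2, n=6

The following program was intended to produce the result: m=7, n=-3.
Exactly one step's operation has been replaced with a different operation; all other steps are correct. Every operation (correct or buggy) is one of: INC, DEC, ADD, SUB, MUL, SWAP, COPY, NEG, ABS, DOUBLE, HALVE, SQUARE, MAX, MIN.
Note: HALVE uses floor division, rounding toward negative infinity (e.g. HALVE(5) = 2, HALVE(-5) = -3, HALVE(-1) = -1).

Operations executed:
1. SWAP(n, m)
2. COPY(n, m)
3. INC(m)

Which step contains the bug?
Step 2

Trace with buggy code:
Initial: m=-2, n=6
After step 1: m=6, n=-2
After step 2: m=6, n=6
After step 3: m=7, n=6
Actual final m=7, n=6 ≠ expected m=7, n=-3.
Step 2 is the only position where a single-operation replacement can produce the expected result.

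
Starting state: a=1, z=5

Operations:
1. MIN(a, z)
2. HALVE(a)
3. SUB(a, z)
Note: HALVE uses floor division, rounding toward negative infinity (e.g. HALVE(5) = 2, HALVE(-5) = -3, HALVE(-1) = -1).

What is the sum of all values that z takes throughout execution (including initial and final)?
20

Values of z at each step:
Initial: z = 5
After step 1: z = 5
After step 2: z = 5
After step 3: z = 5
Sum = 5 + 5 + 5 + 5 = 20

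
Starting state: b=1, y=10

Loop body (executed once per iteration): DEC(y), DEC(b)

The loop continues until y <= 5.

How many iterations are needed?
5

Tracing iterations:
Initial: b=1, y=10
After iteration 1: b=0, y=9
After iteration 2: b=-1, y=8
After iteration 3: b=-2, y=7
After iteration 4: b=-3, y=6
After iteration 5: b=-4, y=5
y <= 5 now holds, so the loop exits after 5 iterations.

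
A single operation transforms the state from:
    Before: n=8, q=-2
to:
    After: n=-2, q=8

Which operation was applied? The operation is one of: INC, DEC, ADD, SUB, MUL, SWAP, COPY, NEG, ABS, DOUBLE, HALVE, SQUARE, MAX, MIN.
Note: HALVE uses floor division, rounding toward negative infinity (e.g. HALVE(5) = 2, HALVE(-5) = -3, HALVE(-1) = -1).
SWAP(q, n)

Analyzing the change:
Before: n=8, q=-2
After: n=-2, q=8
Variable q changed from -2 to 8
Variable n changed from 8 to -2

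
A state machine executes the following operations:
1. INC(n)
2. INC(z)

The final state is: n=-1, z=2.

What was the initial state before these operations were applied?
n=-2, z=1

Working backwards:
Final state: n=-1, z=2
Before step 2 (INC(z)): n=-1, z=1
Before step 1 (INC(n)): n=-2, z=1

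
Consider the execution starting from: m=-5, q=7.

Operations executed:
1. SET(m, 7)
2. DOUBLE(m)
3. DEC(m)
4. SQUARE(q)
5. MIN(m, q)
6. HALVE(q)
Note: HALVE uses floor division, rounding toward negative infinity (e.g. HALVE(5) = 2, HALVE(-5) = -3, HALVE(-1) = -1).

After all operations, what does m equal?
m = 13

Tracing execution:
Step 1: SET(m, 7) → m = 7
Step 2: DOUBLE(m) → m = 14
Step 3: DEC(m) → m = 13
Step 4: SQUARE(q) → m = 13
Step 5: MIN(m, q) → m = 13
Step 6: HALVE(q) → m = 13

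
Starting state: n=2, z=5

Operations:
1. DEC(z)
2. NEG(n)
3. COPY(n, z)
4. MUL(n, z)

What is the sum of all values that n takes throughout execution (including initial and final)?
22

Values of n at each step:
Initial: n = 2
After step 1: n = 2
After step 2: n = -2
After step 3: n = 4
After step 4: n = 16
Sum = 2 + 2 + -2 + 4 + 16 = 22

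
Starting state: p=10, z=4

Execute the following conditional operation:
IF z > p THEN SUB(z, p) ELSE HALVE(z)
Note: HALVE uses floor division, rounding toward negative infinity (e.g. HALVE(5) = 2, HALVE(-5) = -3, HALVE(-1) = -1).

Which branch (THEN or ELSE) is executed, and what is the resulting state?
Branch: ELSE, Final state: p=10, z=2

Evaluating condition: z > p
z = 4, p = 10
Condition is False, so ELSE branch executes
After HALVE(z): p=10, z=2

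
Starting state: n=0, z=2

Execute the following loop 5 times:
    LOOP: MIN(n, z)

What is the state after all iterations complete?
n=0, z=2

Iteration trace:
Start: n=0, z=2
After iteration 1: n=0, z=2
After iteration 2: n=0, z=2
After iteration 3: n=0, z=2
After iteration 4: n=0, z=2
After iteration 5: n=0, z=2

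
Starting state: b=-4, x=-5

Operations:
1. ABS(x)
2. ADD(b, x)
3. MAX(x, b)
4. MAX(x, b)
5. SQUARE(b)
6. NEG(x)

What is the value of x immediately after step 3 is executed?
x = 5

Tracing x through execution:
Initial: x = -5
After step 1 (ABS(x)): x = 5
After step 2 (ADD(b, x)): x = 5
After step 3 (MAX(x, b)): x = 5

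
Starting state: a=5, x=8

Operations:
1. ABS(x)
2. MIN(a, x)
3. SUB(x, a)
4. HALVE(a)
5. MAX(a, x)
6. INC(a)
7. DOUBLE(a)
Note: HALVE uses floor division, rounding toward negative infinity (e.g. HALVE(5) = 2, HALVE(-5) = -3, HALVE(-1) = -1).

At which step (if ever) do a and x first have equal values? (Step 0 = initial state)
Step 5

a and x first become equal after step 5.

Comparing values at each step:
Initial: a=5, x=8
After step 1: a=5, x=8
After step 2: a=5, x=8
After step 3: a=5, x=3
After step 4: a=2, x=3
After step 5: a=3, x=3 ← equal!
After step 6: a=4, x=3
After step 7: a=8, x=3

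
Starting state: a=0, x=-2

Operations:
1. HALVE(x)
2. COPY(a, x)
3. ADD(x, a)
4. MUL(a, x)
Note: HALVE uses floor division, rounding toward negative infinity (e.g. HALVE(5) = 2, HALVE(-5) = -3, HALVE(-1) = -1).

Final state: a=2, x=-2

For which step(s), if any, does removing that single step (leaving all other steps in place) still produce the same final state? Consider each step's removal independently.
None - removing any single step changes the final result

Testing removal of each single step:
Without step 1: final = a=8, x=-4 (different)
Without step 2: final = a=0, x=-1 (different)
Without step 3: final = a=1, x=-1 (different)
Without step 4: final = a=-1, x=-2 (different)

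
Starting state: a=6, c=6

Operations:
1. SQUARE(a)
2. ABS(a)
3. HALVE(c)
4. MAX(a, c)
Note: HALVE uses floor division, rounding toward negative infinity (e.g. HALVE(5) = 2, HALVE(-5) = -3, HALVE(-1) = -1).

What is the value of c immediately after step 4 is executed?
c = 3

Tracing c through execution:
Initial: c = 6
After step 1 (SQUARE(a)): c = 6
After step 2 (ABS(a)): c = 6
After step 3 (HALVE(c)): c = 3
After step 4 (MAX(a, c)): c = 3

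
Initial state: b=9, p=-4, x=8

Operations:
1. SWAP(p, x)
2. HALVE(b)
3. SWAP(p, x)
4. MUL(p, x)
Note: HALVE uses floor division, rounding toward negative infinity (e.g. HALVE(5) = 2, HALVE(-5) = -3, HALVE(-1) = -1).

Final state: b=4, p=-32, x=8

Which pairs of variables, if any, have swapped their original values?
None

Comparing initial and final values:
x: 8 → 8
p: -4 → -32
b: 9 → 4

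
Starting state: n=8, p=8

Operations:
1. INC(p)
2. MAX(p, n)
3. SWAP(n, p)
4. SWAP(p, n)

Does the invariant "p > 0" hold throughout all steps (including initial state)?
Yes

The invariant holds at every step.

State at each step:
Initial: n=8, p=8
After step 1: n=8, p=9
After step 2: n=8, p=9
After step 3: n=9, p=8
After step 4: n=8, p=9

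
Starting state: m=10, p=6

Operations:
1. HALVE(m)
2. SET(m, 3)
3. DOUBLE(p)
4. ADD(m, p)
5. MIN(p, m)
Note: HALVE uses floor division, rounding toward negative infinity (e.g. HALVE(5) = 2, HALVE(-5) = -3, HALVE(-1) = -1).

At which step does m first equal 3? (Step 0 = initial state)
Step 2

Tracing m:
Initial: m = 10
After step 1: m = 5
After step 2: m = 3 ← first occurrence
After step 3: m = 3
After step 4: m = 15
After step 5: m = 15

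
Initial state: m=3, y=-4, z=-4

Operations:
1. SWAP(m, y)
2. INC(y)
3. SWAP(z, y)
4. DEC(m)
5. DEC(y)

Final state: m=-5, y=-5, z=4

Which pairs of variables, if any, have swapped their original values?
None

Comparing initial and final values:
z: -4 → 4
y: -4 → -5
m: 3 → -5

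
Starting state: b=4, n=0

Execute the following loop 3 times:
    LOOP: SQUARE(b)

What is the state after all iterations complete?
b=65536, n=0

Iteration trace:
Start: b=4, n=0
After iteration 1: b=16, n=0
After iteration 2: b=256, n=0
After iteration 3: b=65536, n=0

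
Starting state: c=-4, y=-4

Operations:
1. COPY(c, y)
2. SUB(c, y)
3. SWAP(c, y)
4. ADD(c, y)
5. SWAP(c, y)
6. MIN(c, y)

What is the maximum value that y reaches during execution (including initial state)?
0

Values of y at each step:
Initial: y = -4
After step 1: y = -4
After step 2: y = -4
After step 3: y = 0 ← maximum
After step 4: y = 0
After step 5: y = -4
After step 6: y = -4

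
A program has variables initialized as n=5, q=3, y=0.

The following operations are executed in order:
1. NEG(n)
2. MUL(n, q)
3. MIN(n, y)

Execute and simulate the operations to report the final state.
{n: -15, q: 3, y: 0}

Step-by-step execution:
Initial: n=5, q=3, y=0
After step 1 (NEG(n)): n=-5, q=3, y=0
After step 2 (MUL(n, q)): n=-15, q=3, y=0
After step 3 (MIN(n, y)): n=-15, q=3, y=0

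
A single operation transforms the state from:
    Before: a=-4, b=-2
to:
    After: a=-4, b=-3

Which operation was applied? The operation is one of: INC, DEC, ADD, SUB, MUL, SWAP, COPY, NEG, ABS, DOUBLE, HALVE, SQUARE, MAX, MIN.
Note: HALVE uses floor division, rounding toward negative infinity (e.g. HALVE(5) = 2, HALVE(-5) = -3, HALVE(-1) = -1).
DEC(b)

Analyzing the change:
Before: a=-4, b=-2
After: a=-4, b=-3
Variable b changed from -2 to -3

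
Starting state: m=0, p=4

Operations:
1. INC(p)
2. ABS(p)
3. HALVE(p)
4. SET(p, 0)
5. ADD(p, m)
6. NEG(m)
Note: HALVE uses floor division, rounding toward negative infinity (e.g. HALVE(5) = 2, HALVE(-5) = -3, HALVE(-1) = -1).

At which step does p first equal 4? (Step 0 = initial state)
Step 0

Tracing p:
Initial: p = 4 ← first occurrence
After step 1: p = 5
After step 2: p = 5
After step 3: p = 2
After step 4: p = 0
After step 5: p = 0
After step 6: p = 0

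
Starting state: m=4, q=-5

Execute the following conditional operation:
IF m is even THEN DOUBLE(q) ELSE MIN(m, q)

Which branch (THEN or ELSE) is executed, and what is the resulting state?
Branch: THEN, Final state: m=4, q=-10

Evaluating condition: m is even
Condition is True, so THEN branch executes
After DOUBLE(q): m=4, q=-10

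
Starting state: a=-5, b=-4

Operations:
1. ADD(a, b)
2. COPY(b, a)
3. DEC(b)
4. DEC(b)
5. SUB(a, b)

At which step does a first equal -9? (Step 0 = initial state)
Step 1

Tracing a:
Initial: a = -5
After step 1: a = -9 ← first occurrence
After step 2: a = -9
After step 3: a = -9
After step 4: a = -9
After step 5: a = 2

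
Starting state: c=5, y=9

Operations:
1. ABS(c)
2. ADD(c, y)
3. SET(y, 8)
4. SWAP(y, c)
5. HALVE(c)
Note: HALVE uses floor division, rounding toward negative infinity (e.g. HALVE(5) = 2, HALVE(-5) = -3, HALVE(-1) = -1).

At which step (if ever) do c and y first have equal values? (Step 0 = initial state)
Never

c and y never become equal during execution.

Comparing values at each step:
Initial: c=5, y=9
After step 1: c=5, y=9
After step 2: c=14, y=9
After step 3: c=14, y=8
After step 4: c=8, y=14
After step 5: c=4, y=14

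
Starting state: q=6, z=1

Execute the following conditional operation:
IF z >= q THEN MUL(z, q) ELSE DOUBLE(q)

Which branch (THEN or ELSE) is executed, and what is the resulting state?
Branch: ELSE, Final state: q=12, z=1

Evaluating condition: z >= q
z = 1, q = 6
Condition is False, so ELSE branch executes
After DOUBLE(q): q=12, z=1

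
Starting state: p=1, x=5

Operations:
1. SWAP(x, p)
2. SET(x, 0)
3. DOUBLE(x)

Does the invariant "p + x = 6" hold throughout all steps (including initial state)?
No, violated after step 2

The invariant is violated after step 2.

State at each step:
Initial: p=1, x=5
After step 1: p=5, x=1
After step 2: p=5, x=0
After step 3: p=5, x=0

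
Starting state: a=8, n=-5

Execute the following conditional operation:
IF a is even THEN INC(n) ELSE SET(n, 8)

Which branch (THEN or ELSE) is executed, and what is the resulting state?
Branch: THEN, Final state: a=8, n=-4

Evaluating condition: a is even
Condition is True, so THEN branch executes
After INC(n): a=8, n=-4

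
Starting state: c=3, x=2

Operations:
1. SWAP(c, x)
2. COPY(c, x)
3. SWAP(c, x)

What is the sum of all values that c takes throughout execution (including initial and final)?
11

Values of c at each step:
Initial: c = 3
After step 1: c = 2
After step 2: c = 3
After step 3: c = 3
Sum = 3 + 2 + 3 + 3 = 11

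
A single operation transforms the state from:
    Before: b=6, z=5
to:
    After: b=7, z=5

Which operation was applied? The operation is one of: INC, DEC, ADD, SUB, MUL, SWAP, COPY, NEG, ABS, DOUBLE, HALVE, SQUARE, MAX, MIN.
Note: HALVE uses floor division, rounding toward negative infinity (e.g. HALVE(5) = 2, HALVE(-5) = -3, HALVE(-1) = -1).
INC(b)

Analyzing the change:
Before: b=6, z=5
After: b=7, z=5
Variable b changed from 6 to 7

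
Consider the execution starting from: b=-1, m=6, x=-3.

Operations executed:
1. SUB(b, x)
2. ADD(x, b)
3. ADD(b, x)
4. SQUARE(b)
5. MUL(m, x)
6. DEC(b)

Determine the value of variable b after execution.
b = 0

Tracing execution:
Step 1: SUB(b, x) → b = 2
Step 2: ADD(x, b) → b = 2
Step 3: ADD(b, x) → b = 1
Step 4: SQUARE(b) → b = 1
Step 5: MUL(m, x) → b = 1
Step 6: DEC(b) → b = 0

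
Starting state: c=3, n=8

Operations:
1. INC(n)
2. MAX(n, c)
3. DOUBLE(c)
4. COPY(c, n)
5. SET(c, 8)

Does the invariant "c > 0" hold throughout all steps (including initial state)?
Yes

The invariant holds at every step.

State at each step:
Initial: c=3, n=8
After step 1: c=3, n=9
After step 2: c=3, n=9
After step 3: c=6, n=9
After step 4: c=9, n=9
After step 5: c=8, n=9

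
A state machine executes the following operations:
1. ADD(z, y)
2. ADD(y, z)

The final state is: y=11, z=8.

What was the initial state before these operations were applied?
y=3, z=5

Working backwards:
Final state: y=11, z=8
Before step 2 (ADD(y, z)): y=3, z=8
Before step 1 (ADD(z, y)): y=3, z=5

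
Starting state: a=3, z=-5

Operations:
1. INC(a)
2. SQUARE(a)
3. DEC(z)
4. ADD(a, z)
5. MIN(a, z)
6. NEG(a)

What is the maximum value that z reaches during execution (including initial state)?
-5

Values of z at each step:
Initial: z = -5 ← maximum
After step 1: z = -5
After step 2: z = -5
After step 3: z = -6
After step 4: z = -6
After step 5: z = -6
After step 6: z = -6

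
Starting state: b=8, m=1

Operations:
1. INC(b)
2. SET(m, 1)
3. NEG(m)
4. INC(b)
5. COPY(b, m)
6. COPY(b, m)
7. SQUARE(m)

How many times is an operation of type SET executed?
1

Counting SET operations:
Step 2: SET(m, 1) ← SET
Total: 1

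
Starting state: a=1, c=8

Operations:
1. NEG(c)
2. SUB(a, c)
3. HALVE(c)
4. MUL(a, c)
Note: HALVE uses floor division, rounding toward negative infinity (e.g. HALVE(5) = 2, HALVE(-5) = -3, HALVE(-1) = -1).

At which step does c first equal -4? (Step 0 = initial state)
Step 3

Tracing c:
Initial: c = 8
After step 1: c = -8
After step 2: c = -8
After step 3: c = -4 ← first occurrence
After step 4: c = -4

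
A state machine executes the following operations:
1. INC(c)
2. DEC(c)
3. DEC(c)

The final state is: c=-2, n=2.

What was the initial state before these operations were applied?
c=-1, n=2

Working backwards:
Final state: c=-2, n=2
Before step 3 (DEC(c)): c=-1, n=2
Before step 2 (DEC(c)): c=0, n=2
Before step 1 (INC(c)): c=-1, n=2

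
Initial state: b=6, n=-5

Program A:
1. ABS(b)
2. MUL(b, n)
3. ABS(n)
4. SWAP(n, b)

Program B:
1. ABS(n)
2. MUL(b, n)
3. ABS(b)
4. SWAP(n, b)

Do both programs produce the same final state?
No

Program A final state: b=5, n=-30
Program B final state: b=5, n=30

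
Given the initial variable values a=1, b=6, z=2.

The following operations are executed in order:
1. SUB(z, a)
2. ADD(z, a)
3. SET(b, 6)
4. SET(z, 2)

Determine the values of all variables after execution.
{a: 1, b: 6, z: 2}

Step-by-step execution:
Initial: a=1, b=6, z=2
After step 1 (SUB(z, a)): a=1, b=6, z=1
After step 2 (ADD(z, a)): a=1, b=6, z=2
After step 3 (SET(b, 6)): a=1, b=6, z=2
After step 4 (SET(z, 2)): a=1, b=6, z=2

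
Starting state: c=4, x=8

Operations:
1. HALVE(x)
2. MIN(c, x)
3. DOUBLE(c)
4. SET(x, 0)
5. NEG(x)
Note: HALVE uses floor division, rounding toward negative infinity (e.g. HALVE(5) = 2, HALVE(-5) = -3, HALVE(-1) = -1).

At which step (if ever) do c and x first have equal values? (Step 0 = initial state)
Step 1

c and x first become equal after step 1.

Comparing values at each step:
Initial: c=4, x=8
After step 1: c=4, x=4 ← equal!
After step 2: c=4, x=4 ← equal!
After step 3: c=8, x=4
After step 4: c=8, x=0
After step 5: c=8, x=0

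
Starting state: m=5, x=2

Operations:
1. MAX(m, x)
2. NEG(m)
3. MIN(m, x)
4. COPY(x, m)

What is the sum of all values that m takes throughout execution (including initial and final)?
-5

Values of m at each step:
Initial: m = 5
After step 1: m = 5
After step 2: m = -5
After step 3: m = -5
After step 4: m = -5
Sum = 5 + 5 + -5 + -5 + -5 = -5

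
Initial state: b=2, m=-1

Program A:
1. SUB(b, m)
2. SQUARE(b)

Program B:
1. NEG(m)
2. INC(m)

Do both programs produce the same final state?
No

Program A final state: b=9, m=-1
Program B final state: b=2, m=2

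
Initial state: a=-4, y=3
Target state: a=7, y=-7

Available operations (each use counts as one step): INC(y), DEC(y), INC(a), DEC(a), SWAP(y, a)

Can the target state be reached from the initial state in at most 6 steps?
No

The target state cannot be reached within 6 steps.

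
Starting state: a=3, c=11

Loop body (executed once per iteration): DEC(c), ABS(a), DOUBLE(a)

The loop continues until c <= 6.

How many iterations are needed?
5

Tracing iterations:
Initial: a=3, c=11
After iteration 1: a=6, c=10
After iteration 2: a=12, c=9
After iteration 3: a=24, c=8
After iteration 4: a=48, c=7
After iteration 5: a=96, c=6
c <= 6 now holds, so the loop exits after 5 iterations.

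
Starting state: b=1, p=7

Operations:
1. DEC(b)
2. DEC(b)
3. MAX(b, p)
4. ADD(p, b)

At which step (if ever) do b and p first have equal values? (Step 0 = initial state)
Step 3

b and p first become equal after step 3.

Comparing values at each step:
Initial: b=1, p=7
After step 1: b=0, p=7
After step 2: b=-1, p=7
After step 3: b=7, p=7 ← equal!
After step 4: b=7, p=14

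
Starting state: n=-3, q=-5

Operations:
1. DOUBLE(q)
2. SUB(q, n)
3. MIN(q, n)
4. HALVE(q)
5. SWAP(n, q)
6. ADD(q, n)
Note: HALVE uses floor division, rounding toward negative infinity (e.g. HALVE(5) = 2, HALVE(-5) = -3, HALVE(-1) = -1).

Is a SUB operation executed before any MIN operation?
Yes

First SUB: step 2
First MIN: step 3
Since 2 < 3, SUB comes first.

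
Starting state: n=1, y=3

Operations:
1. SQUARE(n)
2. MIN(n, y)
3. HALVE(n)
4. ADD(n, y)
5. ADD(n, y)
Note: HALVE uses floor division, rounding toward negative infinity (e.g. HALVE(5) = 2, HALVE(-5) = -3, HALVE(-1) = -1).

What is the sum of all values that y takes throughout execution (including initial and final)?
18

Values of y at each step:
Initial: y = 3
After step 1: y = 3
After step 2: y = 3
After step 3: y = 3
After step 4: y = 3
After step 5: y = 3
Sum = 3 + 3 + 3 + 3 + 3 + 3 = 18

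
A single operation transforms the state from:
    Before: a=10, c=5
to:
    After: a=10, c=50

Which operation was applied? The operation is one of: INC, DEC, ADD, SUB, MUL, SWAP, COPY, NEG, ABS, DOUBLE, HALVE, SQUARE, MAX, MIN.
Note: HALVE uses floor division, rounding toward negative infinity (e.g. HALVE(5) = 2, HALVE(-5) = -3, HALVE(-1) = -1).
MUL(c, a)

Analyzing the change:
Before: a=10, c=5
After: a=10, c=50
Variable c changed from 5 to 50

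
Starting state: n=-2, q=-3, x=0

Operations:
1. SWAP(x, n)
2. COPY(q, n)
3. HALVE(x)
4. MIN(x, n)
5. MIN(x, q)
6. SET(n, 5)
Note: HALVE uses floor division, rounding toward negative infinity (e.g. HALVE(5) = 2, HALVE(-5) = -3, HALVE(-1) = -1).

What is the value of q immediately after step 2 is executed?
q = 0

Tracing q through execution:
Initial: q = -3
After step 1 (SWAP(x, n)): q = -3
After step 2 (COPY(q, n)): q = 0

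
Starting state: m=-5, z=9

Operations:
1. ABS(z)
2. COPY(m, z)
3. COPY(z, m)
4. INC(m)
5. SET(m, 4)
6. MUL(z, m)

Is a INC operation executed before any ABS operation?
No

First INC: step 4
First ABS: step 1
Since 4 > 1, ABS comes first.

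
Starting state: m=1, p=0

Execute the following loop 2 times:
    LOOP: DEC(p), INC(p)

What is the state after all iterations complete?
m=1, p=0

Iteration trace:
Start: m=1, p=0
After iteration 1: m=1, p=0
After iteration 2: m=1, p=0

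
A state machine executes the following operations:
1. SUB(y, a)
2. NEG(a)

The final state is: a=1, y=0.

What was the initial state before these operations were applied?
a=-1, y=-1

Working backwards:
Final state: a=1, y=0
Before step 2 (NEG(a)): a=-1, y=0
Before step 1 (SUB(y, a)): a=-1, y=-1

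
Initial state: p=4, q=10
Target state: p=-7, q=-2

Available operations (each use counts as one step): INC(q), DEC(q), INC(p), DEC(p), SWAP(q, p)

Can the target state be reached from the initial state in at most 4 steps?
No

The target state cannot be reached within 4 steps.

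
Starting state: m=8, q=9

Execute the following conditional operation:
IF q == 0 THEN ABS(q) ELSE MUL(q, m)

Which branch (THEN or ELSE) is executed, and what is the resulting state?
Branch: ELSE, Final state: m=8, q=72

Evaluating condition: q == 0
q = 9
Condition is False, so ELSE branch executes
After MUL(q, m): m=8, q=72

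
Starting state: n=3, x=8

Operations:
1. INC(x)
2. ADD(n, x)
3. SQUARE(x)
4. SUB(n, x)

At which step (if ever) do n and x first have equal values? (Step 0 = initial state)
Never

n and x never become equal during execution.

Comparing values at each step:
Initial: n=3, x=8
After step 1: n=3, x=9
After step 2: n=12, x=9
After step 3: n=12, x=81
After step 4: n=-69, x=81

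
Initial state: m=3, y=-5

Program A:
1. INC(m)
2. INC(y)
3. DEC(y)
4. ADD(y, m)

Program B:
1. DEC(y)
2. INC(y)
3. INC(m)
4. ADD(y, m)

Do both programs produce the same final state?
Yes

Program A final state: m=4, y=-1
Program B final state: m=4, y=-1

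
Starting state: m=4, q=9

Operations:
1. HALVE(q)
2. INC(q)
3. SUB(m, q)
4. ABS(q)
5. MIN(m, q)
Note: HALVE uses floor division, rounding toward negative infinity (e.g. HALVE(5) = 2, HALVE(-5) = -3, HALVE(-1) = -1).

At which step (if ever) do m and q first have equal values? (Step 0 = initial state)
Step 1

m and q first become equal after step 1.

Comparing values at each step:
Initial: m=4, q=9
After step 1: m=4, q=4 ← equal!
After step 2: m=4, q=5
After step 3: m=-1, q=5
After step 4: m=-1, q=5
After step 5: m=-1, q=5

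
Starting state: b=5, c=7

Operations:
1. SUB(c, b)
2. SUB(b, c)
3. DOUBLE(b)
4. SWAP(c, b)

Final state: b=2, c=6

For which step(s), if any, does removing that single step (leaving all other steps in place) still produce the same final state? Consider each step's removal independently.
None - removing any single step changes the final result

Testing removal of each single step:
Without step 1: final = b=7, c=-4 (different)
Without step 2: final = b=2, c=10 (different)
Without step 3: final = b=2, c=3 (different)
Without step 4: final = b=6, c=2 (different)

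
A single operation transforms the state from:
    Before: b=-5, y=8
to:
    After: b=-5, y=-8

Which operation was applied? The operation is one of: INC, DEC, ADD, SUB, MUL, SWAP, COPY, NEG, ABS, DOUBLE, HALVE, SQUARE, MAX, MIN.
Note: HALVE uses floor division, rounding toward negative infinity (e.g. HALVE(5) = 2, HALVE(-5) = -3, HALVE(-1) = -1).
NEG(y)

Analyzing the change:
Before: b=-5, y=8
After: b=-5, y=-8
Variable y changed from 8 to -8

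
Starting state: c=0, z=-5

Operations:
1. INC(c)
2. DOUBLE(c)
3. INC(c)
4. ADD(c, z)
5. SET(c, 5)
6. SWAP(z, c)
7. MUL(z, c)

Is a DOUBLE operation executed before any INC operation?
No

First DOUBLE: step 2
First INC: step 1
Since 2 > 1, INC comes first.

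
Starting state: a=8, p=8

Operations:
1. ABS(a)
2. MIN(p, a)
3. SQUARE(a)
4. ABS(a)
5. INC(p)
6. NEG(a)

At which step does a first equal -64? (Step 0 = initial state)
Step 6

Tracing a:
Initial: a = 8
After step 1: a = 8
After step 2: a = 8
After step 3: a = 64
After step 4: a = 64
After step 5: a = 64
After step 6: a = -64 ← first occurrence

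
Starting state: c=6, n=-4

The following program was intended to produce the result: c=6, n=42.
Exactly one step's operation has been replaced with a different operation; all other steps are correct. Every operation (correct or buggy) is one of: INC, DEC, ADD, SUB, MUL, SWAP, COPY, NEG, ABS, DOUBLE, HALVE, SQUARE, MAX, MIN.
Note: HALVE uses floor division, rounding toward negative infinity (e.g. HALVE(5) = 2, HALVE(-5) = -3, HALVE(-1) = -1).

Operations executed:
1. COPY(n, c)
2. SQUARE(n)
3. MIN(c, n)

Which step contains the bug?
Step 3

Trace with buggy code:
Initial: c=6, n=-4
After step 1: c=6, n=6
After step 2: c=6, n=36
After step 3: c=6, n=36
Actual final c=6, n=36 ≠ expected c=6, n=42.
Step 3 is the only position where a single-operation replacement can produce the expected result.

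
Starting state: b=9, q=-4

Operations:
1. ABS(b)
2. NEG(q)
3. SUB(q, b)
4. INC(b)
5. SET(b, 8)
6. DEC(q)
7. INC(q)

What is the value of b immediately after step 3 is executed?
b = 9

Tracing b through execution:
Initial: b = 9
After step 1 (ABS(b)): b = 9
After step 2 (NEG(q)): b = 9
After step 3 (SUB(q, b)): b = 9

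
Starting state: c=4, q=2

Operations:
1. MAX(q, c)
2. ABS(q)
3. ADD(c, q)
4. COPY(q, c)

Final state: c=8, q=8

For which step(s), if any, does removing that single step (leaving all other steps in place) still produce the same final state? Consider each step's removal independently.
Step(s) 2

Testing removal of each single step:
Without step 1: final = c=6, q=6 (different)
Without step 2: final = c=8, q=8 (same)
Without step 3: final = c=4, q=4 (different)
Without step 4: final = c=8, q=4 (different)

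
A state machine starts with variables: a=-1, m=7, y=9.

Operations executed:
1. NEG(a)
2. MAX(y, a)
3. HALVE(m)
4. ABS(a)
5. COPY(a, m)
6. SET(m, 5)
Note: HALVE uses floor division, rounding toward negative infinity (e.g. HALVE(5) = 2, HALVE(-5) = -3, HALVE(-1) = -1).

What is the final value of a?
a = 3

Tracing execution:
Step 1: NEG(a) → a = 1
Step 2: MAX(y, a) → a = 1
Step 3: HALVE(m) → a = 1
Step 4: ABS(a) → a = 1
Step 5: COPY(a, m) → a = 3
Step 6: SET(m, 5) → a = 3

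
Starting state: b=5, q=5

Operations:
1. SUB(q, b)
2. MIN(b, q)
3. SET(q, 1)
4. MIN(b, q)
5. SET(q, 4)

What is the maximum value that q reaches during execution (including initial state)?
5

Values of q at each step:
Initial: q = 5 ← maximum
After step 1: q = 0
After step 2: q = 0
After step 3: q = 1
After step 4: q = 1
After step 5: q = 4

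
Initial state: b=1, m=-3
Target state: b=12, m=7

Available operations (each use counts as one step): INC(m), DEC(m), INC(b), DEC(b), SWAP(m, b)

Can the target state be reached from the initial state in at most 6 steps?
No

The target state cannot be reached within 6 steps.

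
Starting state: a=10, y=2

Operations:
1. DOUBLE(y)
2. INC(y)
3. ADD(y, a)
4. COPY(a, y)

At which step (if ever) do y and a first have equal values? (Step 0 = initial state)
Step 4

y and a first become equal after step 4.

Comparing values at each step:
Initial: y=2, a=10
After step 1: y=4, a=10
After step 2: y=5, a=10
After step 3: y=15, a=10
After step 4: y=15, a=15 ← equal!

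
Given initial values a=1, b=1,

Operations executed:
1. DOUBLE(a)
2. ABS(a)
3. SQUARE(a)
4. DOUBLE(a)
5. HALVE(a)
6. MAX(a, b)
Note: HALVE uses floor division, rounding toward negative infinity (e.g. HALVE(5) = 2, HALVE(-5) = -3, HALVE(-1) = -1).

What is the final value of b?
b = 1

Tracing execution:
Step 1: DOUBLE(a) → b = 1
Step 2: ABS(a) → b = 1
Step 3: SQUARE(a) → b = 1
Step 4: DOUBLE(a) → b = 1
Step 5: HALVE(a) → b = 1
Step 6: MAX(a, b) → b = 1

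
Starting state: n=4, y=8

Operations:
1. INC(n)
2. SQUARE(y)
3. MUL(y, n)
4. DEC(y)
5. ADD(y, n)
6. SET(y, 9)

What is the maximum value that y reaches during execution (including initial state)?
324

Values of y at each step:
Initial: y = 8
After step 1: y = 8
After step 2: y = 64
After step 3: y = 320
After step 4: y = 319
After step 5: y = 324 ← maximum
After step 6: y = 9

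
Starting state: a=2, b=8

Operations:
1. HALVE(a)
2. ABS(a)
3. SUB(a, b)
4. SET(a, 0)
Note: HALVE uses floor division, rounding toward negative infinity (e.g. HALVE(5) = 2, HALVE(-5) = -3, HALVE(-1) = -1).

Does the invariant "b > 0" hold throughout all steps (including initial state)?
Yes

The invariant holds at every step.

State at each step:
Initial: a=2, b=8
After step 1: a=1, b=8
After step 2: a=1, b=8
After step 3: a=-7, b=8
After step 4: a=0, b=8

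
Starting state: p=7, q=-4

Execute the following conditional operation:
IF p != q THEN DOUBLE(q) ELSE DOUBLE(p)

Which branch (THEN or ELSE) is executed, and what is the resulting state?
Branch: THEN, Final state: p=7, q=-8

Evaluating condition: p != q
p = 7, q = -4
Condition is True, so THEN branch executes
After DOUBLE(q): p=7, q=-8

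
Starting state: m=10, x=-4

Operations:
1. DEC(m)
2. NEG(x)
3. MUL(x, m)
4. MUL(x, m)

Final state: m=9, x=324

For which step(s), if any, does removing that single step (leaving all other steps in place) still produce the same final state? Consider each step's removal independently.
None - removing any single step changes the final result

Testing removal of each single step:
Without step 1: final = m=10, x=400 (different)
Without step 2: final = m=9, x=-324 (different)
Without step 3: final = m=9, x=36 (different)
Without step 4: final = m=9, x=36 (different)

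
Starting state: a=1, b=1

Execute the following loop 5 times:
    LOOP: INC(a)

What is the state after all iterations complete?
a=6, b=1

Iteration trace:
Start: a=1, b=1
After iteration 1: a=2, b=1
After iteration 2: a=3, b=1
After iteration 3: a=4, b=1
After iteration 4: a=5, b=1
After iteration 5: a=6, b=1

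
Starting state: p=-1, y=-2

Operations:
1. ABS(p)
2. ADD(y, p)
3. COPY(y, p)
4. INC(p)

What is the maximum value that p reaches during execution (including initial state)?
2

Values of p at each step:
Initial: p = -1
After step 1: p = 1
After step 2: p = 1
After step 3: p = 1
After step 4: p = 2 ← maximum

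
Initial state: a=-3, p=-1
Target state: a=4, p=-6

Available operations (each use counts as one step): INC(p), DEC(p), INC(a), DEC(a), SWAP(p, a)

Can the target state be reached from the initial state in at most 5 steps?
No

The target state cannot be reached within 5 steps.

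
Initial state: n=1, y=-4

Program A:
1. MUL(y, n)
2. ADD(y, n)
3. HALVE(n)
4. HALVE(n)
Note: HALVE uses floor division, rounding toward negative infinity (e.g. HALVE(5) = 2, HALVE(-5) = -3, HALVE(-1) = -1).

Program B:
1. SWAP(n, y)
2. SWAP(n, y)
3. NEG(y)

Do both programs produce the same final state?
No

Program A final state: n=0, y=-3
Program B final state: n=1, y=4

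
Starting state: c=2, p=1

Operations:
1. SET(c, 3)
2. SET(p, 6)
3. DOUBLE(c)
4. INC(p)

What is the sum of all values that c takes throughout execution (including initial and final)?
20

Values of c at each step:
Initial: c = 2
After step 1: c = 3
After step 2: c = 3
After step 3: c = 6
After step 4: c = 6
Sum = 2 + 3 + 3 + 6 + 6 = 20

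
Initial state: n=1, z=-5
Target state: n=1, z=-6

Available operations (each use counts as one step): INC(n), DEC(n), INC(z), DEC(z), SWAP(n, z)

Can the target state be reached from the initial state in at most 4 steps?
Yes

Path (1 step): DEC(z)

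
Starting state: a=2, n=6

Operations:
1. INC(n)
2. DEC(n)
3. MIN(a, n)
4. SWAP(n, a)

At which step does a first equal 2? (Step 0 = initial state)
Step 0

Tracing a:
Initial: a = 2 ← first occurrence
After step 1: a = 2
After step 2: a = 2
After step 3: a = 2
After step 4: a = 6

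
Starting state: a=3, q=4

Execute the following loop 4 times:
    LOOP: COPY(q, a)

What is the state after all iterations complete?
a=3, q=3

Iteration trace:
Start: a=3, q=4
After iteration 1: a=3, q=3
After iteration 2: a=3, q=3
After iteration 3: a=3, q=3
After iteration 4: a=3, q=3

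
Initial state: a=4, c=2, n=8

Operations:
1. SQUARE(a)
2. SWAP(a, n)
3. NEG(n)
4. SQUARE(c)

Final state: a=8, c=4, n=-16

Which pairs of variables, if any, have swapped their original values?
None

Comparing initial and final values:
a: 4 → 8
c: 2 → 4
n: 8 → -16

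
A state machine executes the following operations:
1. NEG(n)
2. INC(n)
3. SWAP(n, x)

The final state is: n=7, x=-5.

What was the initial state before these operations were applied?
n=6, x=7

Working backwards:
Final state: n=7, x=-5
Before step 3 (SWAP(n, x)): n=-5, x=7
Before step 2 (INC(n)): n=-6, x=7
Before step 1 (NEG(n)): n=6, x=7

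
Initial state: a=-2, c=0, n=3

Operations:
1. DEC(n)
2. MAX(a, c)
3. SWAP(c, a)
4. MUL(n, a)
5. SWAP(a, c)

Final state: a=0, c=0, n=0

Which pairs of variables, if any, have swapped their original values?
None

Comparing initial and final values:
c: 0 → 0
a: -2 → 0
n: 3 → 0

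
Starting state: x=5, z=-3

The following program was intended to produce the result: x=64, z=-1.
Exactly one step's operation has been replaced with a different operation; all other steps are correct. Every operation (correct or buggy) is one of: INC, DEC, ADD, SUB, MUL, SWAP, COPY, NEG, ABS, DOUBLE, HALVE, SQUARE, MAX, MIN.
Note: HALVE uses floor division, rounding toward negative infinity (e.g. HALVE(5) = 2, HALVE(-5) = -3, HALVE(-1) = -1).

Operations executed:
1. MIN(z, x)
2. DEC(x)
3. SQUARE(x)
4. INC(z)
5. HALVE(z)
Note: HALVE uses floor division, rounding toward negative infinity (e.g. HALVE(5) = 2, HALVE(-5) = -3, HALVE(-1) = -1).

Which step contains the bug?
Step 2

Trace with buggy code:
Initial: x=5, z=-3
After step 1: x=5, z=-3
After step 2: x=4, z=-3
After step 3: x=16, z=-3
After step 4: x=16, z=-2
After step 5: x=16, z=-1
Actual final x=16, z=-1 ≠ expected x=64, z=-1.
Step 2 is the only position where a single-operation replacement can produce the expected result.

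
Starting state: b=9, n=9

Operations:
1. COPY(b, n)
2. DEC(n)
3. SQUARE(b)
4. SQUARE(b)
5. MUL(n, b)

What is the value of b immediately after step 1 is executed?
b = 9

Tracing b through execution:
Initial: b = 9
After step 1 (COPY(b, n)): b = 9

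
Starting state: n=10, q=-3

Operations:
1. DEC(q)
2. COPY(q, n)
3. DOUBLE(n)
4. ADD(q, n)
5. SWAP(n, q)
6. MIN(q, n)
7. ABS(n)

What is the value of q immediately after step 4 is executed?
q = 30

Tracing q through execution:
Initial: q = -3
After step 1 (DEC(q)): q = -4
After step 2 (COPY(q, n)): q = 10
After step 3 (DOUBLE(n)): q = 10
After step 4 (ADD(q, n)): q = 30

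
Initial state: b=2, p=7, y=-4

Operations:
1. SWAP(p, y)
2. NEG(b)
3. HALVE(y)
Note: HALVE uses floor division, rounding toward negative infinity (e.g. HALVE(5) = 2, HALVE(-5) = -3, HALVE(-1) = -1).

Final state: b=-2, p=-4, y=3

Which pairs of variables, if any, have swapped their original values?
None

Comparing initial and final values:
y: -4 → 3
p: 7 → -4
b: 2 → -2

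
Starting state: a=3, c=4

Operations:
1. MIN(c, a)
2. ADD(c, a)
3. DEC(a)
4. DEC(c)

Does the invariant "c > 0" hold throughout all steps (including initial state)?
Yes

The invariant holds at every step.

State at each step:
Initial: a=3, c=4
After step 1: a=3, c=3
After step 2: a=3, c=6
After step 3: a=2, c=6
After step 4: a=2, c=5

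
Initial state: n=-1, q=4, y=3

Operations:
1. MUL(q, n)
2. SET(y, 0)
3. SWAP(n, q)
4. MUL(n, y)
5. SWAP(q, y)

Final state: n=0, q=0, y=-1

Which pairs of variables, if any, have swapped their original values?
None

Comparing initial and final values:
y: 3 → -1
q: 4 → 0
n: -1 → 0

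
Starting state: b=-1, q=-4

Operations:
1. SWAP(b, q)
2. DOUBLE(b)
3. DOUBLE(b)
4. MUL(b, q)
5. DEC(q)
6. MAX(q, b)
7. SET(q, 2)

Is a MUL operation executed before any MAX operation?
Yes

First MUL: step 4
First MAX: step 6
Since 4 < 6, MUL comes first.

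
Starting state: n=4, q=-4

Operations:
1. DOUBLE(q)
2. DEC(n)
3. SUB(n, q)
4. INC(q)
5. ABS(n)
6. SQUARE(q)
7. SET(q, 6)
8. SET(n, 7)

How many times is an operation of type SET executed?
2

Counting SET operations:
Step 7: SET(q, 6) ← SET
Step 8: SET(n, 7) ← SET
Total: 2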